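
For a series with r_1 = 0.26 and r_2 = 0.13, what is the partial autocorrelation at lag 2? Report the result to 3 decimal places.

φ_{22} = (r_2 − r_1²) / (1 − r_1²)
r_1² = (0.26)² = 0.0676
Numerator = 0.13 − 0.0676 = 0.0624; denominator = 1 − 0.0676 = 0.9324
φ_{22} = 0.0624 / 0.9324 = 0.067

0.067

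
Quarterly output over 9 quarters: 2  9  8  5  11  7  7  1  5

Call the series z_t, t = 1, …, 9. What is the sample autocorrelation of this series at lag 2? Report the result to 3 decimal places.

Mean z̄ = (2 + 9 + 8 + 5 + 11 + 7 + 7 + 1 + 5)/9 = 6.1111
Σ(z_t−z̄)(z_{t+2}−z̄) = (-7.7654) + (-3.2099) + (9.2346) + (-0.9877) + (4.3457) + (-4.5432) + (-0.9877) = -3.9136
Denominator Σ(z_t−z̄)² = 82.8889
r_2 = -3.9136 / 82.8889 = -0.047

-0.047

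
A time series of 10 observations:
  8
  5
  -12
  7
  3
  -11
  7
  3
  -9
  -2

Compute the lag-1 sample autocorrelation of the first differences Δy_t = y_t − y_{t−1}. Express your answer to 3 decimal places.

-0.480

First differences Δy: -3, -17, 19, -4, -14, 18, -4, -12, 7
Mean of differences = -1.1111
Numerator Σ(Δy_t−Δȳ)(Δy_{t+1}−Δȳ) = -668.7901
Denominator Σ(Δy_t−Δȳ)² = 1392.8889
r_1(Δy) = -668.7901 / 1392.8889 = -0.480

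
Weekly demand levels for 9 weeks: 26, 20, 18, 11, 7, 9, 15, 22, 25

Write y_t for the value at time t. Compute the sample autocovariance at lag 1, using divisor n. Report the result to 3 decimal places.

23.333

Mean ȳ = (26 + 20 + 18 + 11 + 7 + 9 + 15 + 22 + 25)/9 = 17.0000
Σ_{t=1}^{8}(y_t−ȳ)(y_{t+1}−ȳ) = 210.0000
γ_1 = 210.0000 / 9 = 23.333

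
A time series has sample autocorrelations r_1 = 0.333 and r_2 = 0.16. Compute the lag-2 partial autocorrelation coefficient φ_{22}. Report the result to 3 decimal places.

φ_{22} = (r_2 − r_1²) / (1 − r_1²)
r_1² = (0.333)² = 0.110889
Numerator = 0.16 − 0.1109 = 0.0491; denominator = 1 − 0.1109 = 0.8891
φ_{22} = 0.0491 / 0.8891 = 0.055

0.055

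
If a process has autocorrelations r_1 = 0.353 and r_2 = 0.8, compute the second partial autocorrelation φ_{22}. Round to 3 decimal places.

0.772

φ_{22} = (r_2 − r_1²) / (1 − r_1²)
r_1² = (0.353)² = 0.124609
Numerator = 0.8 − 0.1246 = 0.6754; denominator = 1 − 0.1246 = 0.8754
φ_{22} = 0.6754 / 0.8754 = 0.772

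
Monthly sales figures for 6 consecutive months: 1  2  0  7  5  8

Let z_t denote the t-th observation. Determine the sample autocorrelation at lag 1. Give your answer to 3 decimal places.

Mean z̄ = (1 + 2 + 0 + 7 + 5 + 8)/6 = 3.8333
Numerator Σ_{t=1}^{5}(z_t−z̄)(z_{t+1}−z̄) = 8.6389
Denominator Σ(z_t−z̄)² = 54.8333
r_1 = 8.6389 / 54.8333 = 0.158

0.158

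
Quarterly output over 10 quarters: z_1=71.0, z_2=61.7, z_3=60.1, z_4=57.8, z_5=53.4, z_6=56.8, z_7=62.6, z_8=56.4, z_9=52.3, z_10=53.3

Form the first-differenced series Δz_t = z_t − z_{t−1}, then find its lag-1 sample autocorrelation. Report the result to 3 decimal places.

-0.020

First differences Δz: -9.3, -1.6, -2.3, -4.4, 3.4, 5.8, -6.2, -4.1, 1.0
Mean of differences = -1.9667
Numerator Σ(Δz_t−Δz̄)(Δz_{t+1}−Δz̄) = -3.5544
Denominator Σ(Δz_t−Δz̄)² = 180.3400
r_1(Δz) = -3.5544 / 180.3400 = -0.020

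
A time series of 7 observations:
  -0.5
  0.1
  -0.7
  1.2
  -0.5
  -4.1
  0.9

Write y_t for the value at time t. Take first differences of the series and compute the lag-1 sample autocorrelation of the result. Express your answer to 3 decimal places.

First differences Δy: 0.6, -0.8, 1.9, -1.7, -3.6, 5.0
Mean of differences = 0.2333
Numerator Σ(Δy_t−Δȳ)(Δy_{t+1}−Δȳ) = -16.1844
Denominator Σ(Δy_t−Δȳ)² = 45.1333
r_1(Δy) = -16.1844 / 45.1333 = -0.359

-0.359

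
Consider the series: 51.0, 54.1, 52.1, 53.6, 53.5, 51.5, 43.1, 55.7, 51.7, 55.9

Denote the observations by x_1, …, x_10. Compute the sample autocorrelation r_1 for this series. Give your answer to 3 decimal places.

-0.260

Mean x̄ = (51.0 + 54.1 + 52.1 + 53.6 + 53.5 + 51.5 + 43.1 + 55.7 + 51.7 + 55.9)/10 = 52.2200
Numerator Σ_{t=1}^{9}(x_t−x̄)(x_{t+1}−x̄) = -30.7344
Denominator Σ(x_t−x̄)² = 118.1960
r_1 = -30.7344 / 118.1960 = -0.260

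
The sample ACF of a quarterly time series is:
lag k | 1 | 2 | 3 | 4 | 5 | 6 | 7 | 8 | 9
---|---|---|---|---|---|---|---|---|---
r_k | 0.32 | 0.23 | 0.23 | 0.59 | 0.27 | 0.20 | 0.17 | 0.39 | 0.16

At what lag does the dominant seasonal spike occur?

The largest autocorrelation is r_4 = 0.59, with a weaker echo at lag 8 (0.39); the remaining lags stay at or below 0.32. The elevated value at lag 1 (0.32), dropping to 0.23 at lag 2, reflects decaying short-term dependence rather than seasonality.
The dominant spike at lag 4 indicates a seasonal period of 4.

4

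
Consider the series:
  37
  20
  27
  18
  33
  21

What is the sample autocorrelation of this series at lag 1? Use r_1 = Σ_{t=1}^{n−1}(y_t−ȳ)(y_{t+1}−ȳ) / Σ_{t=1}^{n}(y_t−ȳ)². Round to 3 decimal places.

-0.578

Mean ȳ = (37 + 20 + 27 + 18 + 33 + 21)/6 = 26.0000
Σ(y_t−ȳ)(y_{t+1}−ȳ) = (-66.0000) + (-6.0000) + (-8.0000) + (-56.0000) + (-35.0000) = -171.0000
Denominator Σ(y_t−ȳ)² = 296.0000
r_1 = -171.0000 / 296.0000 = -0.578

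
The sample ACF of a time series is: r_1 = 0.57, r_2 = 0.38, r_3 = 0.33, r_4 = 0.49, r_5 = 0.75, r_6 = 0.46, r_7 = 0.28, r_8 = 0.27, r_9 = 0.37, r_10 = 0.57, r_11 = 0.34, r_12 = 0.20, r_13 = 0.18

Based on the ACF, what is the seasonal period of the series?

5

The largest autocorrelation is r_5 = 0.75; the remaining lags stay at or below 0.57. The elevated value at lag 1 (0.57), dropping to 0.38 at lag 2, reflects decaying short-term dependence rather than seasonality.
The dominant spike at lag 5 indicates a seasonal period of 5.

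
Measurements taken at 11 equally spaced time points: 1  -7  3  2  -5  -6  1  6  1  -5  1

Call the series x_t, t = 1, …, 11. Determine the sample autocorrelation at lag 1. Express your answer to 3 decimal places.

-0.076

Mean x̄ = (1 − 7 + 3 + 2 − 5 − 6 + 1 + 6 + 1 − 5 + 1)/11 = -0.7273
Numerator Σ_{t=1}^{10}(x_t−x̄)(x_{t+1}−x̄) = -13.8017
Denominator Σ(x_t−x̄)² = 182.1818
r_1 = -13.8017 / 182.1818 = -0.076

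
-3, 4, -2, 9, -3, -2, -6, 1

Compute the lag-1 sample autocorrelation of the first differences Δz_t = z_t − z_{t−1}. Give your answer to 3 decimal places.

-0.673

First differences Δz: 7, -6, 11, -12, 1, -4, 7
Mean of differences = 0.5714
Numerator Σ(Δz_t−Δz̄)(Δz_{t+1}−Δz̄) = -278.6122
Denominator Σ(Δz_t−Δz̄)² = 413.7143
r_1(Δz) = -278.6122 / 413.7143 = -0.673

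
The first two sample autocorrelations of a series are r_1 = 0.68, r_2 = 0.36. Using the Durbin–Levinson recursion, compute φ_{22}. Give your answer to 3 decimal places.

φ_{22} = (r_2 − r_1²) / (1 − r_1²)
r_1² = (0.68)² = 0.4624
Numerator = 0.36 − 0.4624 = -0.1024; denominator = 1 − 0.4624 = 0.5376
φ_{22} = -0.1024 / 0.5376 = -0.190

-0.190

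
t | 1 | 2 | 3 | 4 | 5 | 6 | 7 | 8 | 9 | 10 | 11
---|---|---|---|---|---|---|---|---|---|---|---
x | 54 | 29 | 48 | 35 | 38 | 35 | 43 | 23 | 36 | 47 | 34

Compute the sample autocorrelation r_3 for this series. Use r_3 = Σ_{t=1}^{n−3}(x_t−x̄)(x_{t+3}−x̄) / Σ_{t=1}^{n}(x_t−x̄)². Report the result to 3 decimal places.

Mean x̄ = (54 + 29 + 48 + 35 + 38 + 35 + 43 + 23 + 36 + 47 + 34)/11 = 38.3636
Numerator Σ_{t=1}^{8}(x_t−x̄)(x_{t+3}−x̄) = 23.4215
Denominator Σ(x_t−x̄)² = 804.5455
r_3 = 23.4215 / 804.5455 = 0.029

0.029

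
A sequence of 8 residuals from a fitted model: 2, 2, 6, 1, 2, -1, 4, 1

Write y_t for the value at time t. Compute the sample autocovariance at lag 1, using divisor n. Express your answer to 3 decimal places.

Mean ȳ = (2 + 2 + 6 + 1 + 2 − 1 + 4 + 1)/8 = 2.1250
Deviations: -0.1250, -0.1250, 3.8750, -1.1250, -0.1250, -3.1250, 1.8750, -1.1250
Σ_{t=1}^{7}(y_t−ȳ)(y_{t+1}−ȳ) = -12.2656
γ_1 = -12.2656 / 8 = -1.533

-1.533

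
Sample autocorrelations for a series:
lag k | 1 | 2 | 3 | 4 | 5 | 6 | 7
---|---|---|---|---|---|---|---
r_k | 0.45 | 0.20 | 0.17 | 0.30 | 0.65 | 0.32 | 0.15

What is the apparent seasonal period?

The largest autocorrelation is r_5 = 0.65; the remaining lags stay at or below 0.45. The elevated value at lag 1 (0.45), dropping to 0.20 at lag 2, reflects decaying short-term dependence rather than seasonality.
The dominant spike at lag 5 indicates a seasonal period of 5.

5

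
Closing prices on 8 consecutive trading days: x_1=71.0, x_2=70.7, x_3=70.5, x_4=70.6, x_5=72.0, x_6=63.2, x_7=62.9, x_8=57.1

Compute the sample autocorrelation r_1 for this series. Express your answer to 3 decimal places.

Mean x̄ = (71.0 + 70.7 + 70.5 + 70.6 + 72.0 + 63.2 + 62.9 + 57.1)/8 = 67.2500
Deviations from mean: 3.7500, 3.4500, 3.2500, 3.3500, 4.7500, -4.0500, -4.3500, -10.1500
Σ(x_t−x̄)(x_{t+1}−x̄) = (12.9375) + (11.2125) + (10.8875) + (15.9125) + (-19.2375) + (17.6175) + (44.1525) = 93.4825
Denominator Σ(x_t−x̄)² = 208.6600
r_1 = 93.4825 / 208.6600 = 0.448

0.448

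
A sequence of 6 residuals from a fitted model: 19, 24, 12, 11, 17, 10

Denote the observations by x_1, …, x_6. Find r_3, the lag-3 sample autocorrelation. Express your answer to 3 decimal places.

Mean x̄ = (19 + 24 + 12 + 11 + 17 + 10)/6 = 15.5000
Σ(x_t−x̄)(x_{t+3}−x̄) = (-15.7500) + (12.7500) + (19.2500) = 16.2500
Denominator Σ(x_t−x̄)² = 149.5000
r_3 = 16.2500 / 149.5000 = 0.109

0.109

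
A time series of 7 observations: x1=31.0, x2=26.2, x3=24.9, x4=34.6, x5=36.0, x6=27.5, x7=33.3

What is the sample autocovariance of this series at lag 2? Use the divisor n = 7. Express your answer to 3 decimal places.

-6.876

Mean x̄ = (31.0 + 26.2 + 24.9 + 34.6 + 36.0 + 27.5 + 33.3)/7 = 30.5000
Σ_{t=1}^{5}(x_t−x̄)(x_{t+2}−x̄) = -48.1300
γ_2 = -48.1300 / 7 = -6.876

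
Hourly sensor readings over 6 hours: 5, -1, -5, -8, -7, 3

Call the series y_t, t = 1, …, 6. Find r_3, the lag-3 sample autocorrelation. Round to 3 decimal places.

Mean ȳ = (5 − 1 − 5 − 8 − 7 + 3)/6 = -2.1667
Deviations from mean: 7.1667, 1.1667, -2.8333, -5.8333, -4.8333, 5.1667
Numerator Σ_{t=1}^{3}(y_t−ȳ)(y_{t+3}−ȳ) = -62.0833
Denominator Σ(y_t−ȳ)² = 144.8333
r_3 = -62.0833 / 144.8333 = -0.429

-0.429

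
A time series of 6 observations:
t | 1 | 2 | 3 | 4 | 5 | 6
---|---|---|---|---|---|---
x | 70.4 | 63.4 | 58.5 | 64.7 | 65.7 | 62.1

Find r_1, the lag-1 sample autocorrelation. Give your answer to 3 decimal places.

-0.076

Mean x̄ = (70.4 + 63.4 + 58.5 + 64.7 + 65.7 + 62.1)/6 = 64.1333
Deviations from mean: 6.2667, -0.7333, -5.6333, 0.5667, 1.5667, -2.0333
Numerator Σ_{t=1}^{5}(x_t−x̄)(x_{t+1}−x̄) = -5.9544
Denominator Σ(x_t−x̄)² = 78.4533
r_1 = -5.9544 / 78.4533 = -0.076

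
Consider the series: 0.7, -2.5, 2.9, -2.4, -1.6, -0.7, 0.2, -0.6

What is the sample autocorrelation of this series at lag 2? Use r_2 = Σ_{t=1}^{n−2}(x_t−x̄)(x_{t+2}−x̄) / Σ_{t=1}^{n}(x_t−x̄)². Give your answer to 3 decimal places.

0.169

Mean x̄ = (0.7 − 2.5 + 2.9 − 2.4 − 1.6 − 0.7 + 0.2 − 0.6)/8 = -0.5000
Deviations from mean: 1.2000, -2.0000, 3.4000, -1.9000, -1.1000, -0.2000, 0.7000, -0.1000
Numerator Σ_{t=1}^{6}(x_t−x̄)(x_{t+2}−x̄) = 3.7700
Denominator Σ(x_t−x̄)² = 22.3600
r_2 = 3.7700 / 22.3600 = 0.169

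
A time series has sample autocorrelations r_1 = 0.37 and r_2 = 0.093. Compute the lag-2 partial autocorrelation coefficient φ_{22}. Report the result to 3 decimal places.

φ_{22} = (r_2 − r_1²) / (1 − r_1²)
r_1² = (0.37)² = 0.1369
Numerator = 0.093 − 0.1369 = -0.0439; denominator = 1 − 0.1369 = 0.8631
φ_{22} = -0.0439 / 0.8631 = -0.051

-0.051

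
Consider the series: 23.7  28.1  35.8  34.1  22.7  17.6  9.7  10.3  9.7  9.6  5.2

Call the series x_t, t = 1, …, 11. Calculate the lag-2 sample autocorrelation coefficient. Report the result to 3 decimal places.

0.461

Mean x̄ = (23.7 + 28.1 + 35.8 + 34.1 + 22.7 + 17.6 + 9.7 + 10.3 + 9.7 + 9.6 + 5.2)/11 = 18.7727
Numerator Σ_{t=1}^{9}(x_t−x̄)(x_{t+2}−x̄) = 533.2349
Denominator Σ(x_t−x̄)² = 1157.7018
r_2 = 533.2349 / 1157.7018 = 0.461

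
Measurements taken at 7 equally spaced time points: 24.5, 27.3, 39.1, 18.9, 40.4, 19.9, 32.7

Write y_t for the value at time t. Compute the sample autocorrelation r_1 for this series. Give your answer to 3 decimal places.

Mean ȳ = (24.5 + 27.3 + 39.1 + 18.9 + 40.4 + 19.9 + 32.7)/7 = 28.9714
Numerator Σ_{t=1}^{6}(y_t−ȳ)(y_{t+1}−ȳ) = -364.0637
Denominator Σ(y_t−ȳ)² = 453.6143
r_1 = -364.0637 / 453.6143 = -0.803

-0.803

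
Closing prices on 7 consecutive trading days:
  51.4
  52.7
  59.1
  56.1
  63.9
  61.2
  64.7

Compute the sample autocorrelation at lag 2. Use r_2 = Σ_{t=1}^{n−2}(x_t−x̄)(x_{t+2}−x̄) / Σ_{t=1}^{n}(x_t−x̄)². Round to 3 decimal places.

0.243

Mean x̄ = (51.4 + 52.7 + 59.1 + 56.1 + 63.9 + 61.2 + 64.7)/7 = 58.4429
Deviations from mean: -7.0429, -5.7429, 0.6571, -2.3429, 5.4571, 2.7571, 6.2571
Σ(x_t−x̄)(x_{t+2}−x̄) = (-4.6282) + (13.4547) + (3.5861) + (-6.4596) + (34.1461) = 40.0992
Denominator Σ(x_t−x̄)² = 165.0371
r_2 = 40.0992 / 165.0371 = 0.243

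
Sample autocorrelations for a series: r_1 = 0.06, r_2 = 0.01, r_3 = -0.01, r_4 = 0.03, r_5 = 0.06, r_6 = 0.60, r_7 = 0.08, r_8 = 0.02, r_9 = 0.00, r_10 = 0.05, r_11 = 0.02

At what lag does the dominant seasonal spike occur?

6

The largest autocorrelation is r_6 = 0.60; the remaining lags stay at or below 0.08.
The dominant spike at lag 6 indicates a seasonal period of 6.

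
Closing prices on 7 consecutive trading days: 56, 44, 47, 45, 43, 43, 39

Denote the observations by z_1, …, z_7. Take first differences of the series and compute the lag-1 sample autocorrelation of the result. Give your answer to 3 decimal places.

First differences Δz: -12, 3, -2, -2, 0, -4
Mean of differences = -2.8333
Numerator Σ(Δz_t−Δz̄)(Δz_{t+1}−Δz̄) = -48.8611
Denominator Σ(Δz_t−Δz̄)² = 128.8333
r_1(Δz) = -48.8611 / 128.8333 = -0.379

-0.379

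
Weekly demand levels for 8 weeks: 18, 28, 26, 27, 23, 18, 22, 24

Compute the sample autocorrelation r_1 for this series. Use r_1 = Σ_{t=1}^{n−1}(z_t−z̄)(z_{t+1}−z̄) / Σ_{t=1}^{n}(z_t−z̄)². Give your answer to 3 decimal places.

Mean z̄ = (18 + 28 + 26 + 27 + 23 + 18 + 22 + 24)/8 = 23.2500
Numerator Σ_{t=1}^{7}(z_t−z̄)(z_{t+1}−z̄) = 4.4375
Denominator Σ(z_t−z̄)² = 101.5000
r_1 = 4.4375 / 101.5000 = 0.044

0.044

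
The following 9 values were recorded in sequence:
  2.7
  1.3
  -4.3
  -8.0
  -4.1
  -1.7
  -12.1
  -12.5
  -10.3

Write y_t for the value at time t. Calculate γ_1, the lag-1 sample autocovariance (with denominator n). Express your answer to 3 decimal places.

Mean ȳ = (2.7 + 1.3 − 4.3 − 8.0 − 4.1 − 1.7 − 12.1 − 12.5 − 10.3)/9 = -5.4444
Σ_{t=1}^{8}(y_t−ȳ)(y_{t+1}−ȳ) = 117.6180
γ_1 = 117.6180 / 9 = 13.069

13.069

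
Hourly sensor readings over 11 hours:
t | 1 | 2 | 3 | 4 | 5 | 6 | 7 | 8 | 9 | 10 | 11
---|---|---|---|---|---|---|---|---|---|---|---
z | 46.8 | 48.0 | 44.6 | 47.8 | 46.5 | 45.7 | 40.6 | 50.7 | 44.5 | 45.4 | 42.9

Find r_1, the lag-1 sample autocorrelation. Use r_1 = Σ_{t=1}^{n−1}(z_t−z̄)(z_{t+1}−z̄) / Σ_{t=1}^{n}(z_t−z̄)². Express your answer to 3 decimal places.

-0.426

Mean z̄ = (46.8 + 48.0 + 44.6 + 47.8 + 46.5 + 45.7 + 40.6 + 50.7 + 44.5 + 45.4 + 42.9)/11 = 45.7727
Numerator Σ_{t=1}^{10}(z_t−z̄)(z_{t+1}−z̄) = -31.1171
Denominator Σ(z_t−z̄)² = 73.0818
r_1 = -31.1171 / 73.0818 = -0.426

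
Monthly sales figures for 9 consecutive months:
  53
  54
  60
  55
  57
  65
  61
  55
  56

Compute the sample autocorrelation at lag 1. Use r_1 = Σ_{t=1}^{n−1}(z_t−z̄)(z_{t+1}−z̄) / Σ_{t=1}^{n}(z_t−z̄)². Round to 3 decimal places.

Mean z̄ = (53 + 54 + 60 + 55 + 57 + 65 + 61 + 55 + 56)/9 = 57.3333
Numerator Σ_{t=1}^{8}(z_t−z̄)(z_{t+1}−z̄) = 20.2222
Denominator Σ(z_t−z̄)² = 122.0000
r_1 = 20.2222 / 122.0000 = 0.166

0.166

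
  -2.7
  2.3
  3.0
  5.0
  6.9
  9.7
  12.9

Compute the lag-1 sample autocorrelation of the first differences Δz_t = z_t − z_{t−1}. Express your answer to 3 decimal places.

-0.284

First differences Δz: 5.0, 0.7, 2.0, 1.9, 2.8, 3.2
Mean of differences = 2.6000
Numerator Σ(Δz_t−Δz̄)(Δz_{t+1}−Δz̄) = -3.0200
Denominator Σ(Δz_t−Δz̄)² = 10.6200
r_1(Δz) = -3.0200 / 10.6200 = -0.284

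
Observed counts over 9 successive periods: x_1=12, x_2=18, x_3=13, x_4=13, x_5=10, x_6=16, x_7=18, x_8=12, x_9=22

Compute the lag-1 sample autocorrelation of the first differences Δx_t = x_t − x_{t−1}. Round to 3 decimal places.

First differences Δx: 6, -5, 0, -3, 6, 2, -6, 10
Mean of differences = 1.2500
Numerator Σ(Δx_t−Δx̄)(Δx_{t+1}−Δx̄) = -102.0625
Denominator Σ(Δx_t−Δx̄)² = 233.5000
r_1(Δx) = -102.0625 / 233.5000 = -0.437

-0.437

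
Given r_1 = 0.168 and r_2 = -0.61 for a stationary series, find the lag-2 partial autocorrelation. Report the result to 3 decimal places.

-0.657

φ_{22} = (r_2 − r_1²) / (1 − r_1²)
r_1² = (0.168)² = 0.028224
Numerator = -0.61 − 0.0282 = -0.6382; denominator = 1 − 0.0282 = 0.9718
φ_{22} = -0.6382 / 0.9718 = -0.657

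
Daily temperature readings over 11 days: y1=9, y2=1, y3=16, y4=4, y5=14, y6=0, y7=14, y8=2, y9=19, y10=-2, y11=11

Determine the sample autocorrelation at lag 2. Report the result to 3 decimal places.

Mean ȳ = (9 + 1 + 16 + 4 + 14 + 0 + 14 + 2 + 19 − 2 + 11)/11 = 8.0000
Numerator Σ_{t=1}^{9}(y_t−ȳ)(y_{t+2}−ȳ) = 359.0000
Denominator Σ(y_t−ȳ)² = 532.0000
r_2 = 359.0000 / 532.0000 = 0.675

0.675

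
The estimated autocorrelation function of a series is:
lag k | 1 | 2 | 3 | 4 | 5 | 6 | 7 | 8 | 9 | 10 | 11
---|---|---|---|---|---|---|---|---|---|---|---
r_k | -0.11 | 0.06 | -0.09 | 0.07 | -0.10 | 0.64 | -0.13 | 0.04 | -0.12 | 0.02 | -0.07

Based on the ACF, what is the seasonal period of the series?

The largest autocorrelation is r_6 = 0.64; the remaining lags stay at or below 0.07.
The dominant spike at lag 6 indicates a seasonal period of 6.

6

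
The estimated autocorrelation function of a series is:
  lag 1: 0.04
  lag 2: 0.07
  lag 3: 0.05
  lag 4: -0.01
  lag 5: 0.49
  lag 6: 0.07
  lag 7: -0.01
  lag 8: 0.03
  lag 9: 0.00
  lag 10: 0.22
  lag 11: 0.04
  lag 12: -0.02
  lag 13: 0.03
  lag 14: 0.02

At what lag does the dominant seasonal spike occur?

The largest autocorrelation is r_5 = 0.49, with a weaker echo at lag 10 (0.22); the remaining lags stay at or below 0.07.
The dominant spike at lag 5 indicates a seasonal period of 5.

5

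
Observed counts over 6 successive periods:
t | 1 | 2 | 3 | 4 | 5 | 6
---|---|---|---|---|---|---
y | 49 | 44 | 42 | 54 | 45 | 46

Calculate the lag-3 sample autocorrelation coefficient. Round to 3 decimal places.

0.270

Mean ȳ = (49 + 44 + 42 + 54 + 45 + 46)/6 = 46.6667
Numerator Σ_{t=1}^{3}(y_t−ȳ)(y_{t+3}−ȳ) = 24.6667
Denominator Σ(y_t−ȳ)² = 91.3333
r_3 = 24.6667 / 91.3333 = 0.270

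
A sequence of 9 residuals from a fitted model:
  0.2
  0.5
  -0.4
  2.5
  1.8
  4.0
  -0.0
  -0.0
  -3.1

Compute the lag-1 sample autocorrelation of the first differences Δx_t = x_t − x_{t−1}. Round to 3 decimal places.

First differences Δx: 0.3, -0.9, 2.9, -0.7, 2.2, -4.0, 0.0, -3.1
Mean of differences = -0.4125
Numerator Σ(Δx_t−Δx̄)(Δx_{t+1}−Δx̄) = -15.6264
Denominator Σ(Δx_t−Δx̄)² = 38.8888
r_1(Δx) = -15.6264 / 38.8888 = -0.402

-0.402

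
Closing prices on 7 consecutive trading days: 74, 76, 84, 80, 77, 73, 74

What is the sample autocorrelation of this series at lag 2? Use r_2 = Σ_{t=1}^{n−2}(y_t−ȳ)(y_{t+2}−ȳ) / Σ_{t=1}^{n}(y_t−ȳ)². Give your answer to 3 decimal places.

-0.373

Mean ȳ = (74 + 76 + 84 + 80 + 77 + 73 + 74)/7 = 76.8571
Deviations from mean: -2.8571, -0.8571, 7.1429, 3.1429, 0.1429, -3.8571, -2.8571
Σ(y_t−ȳ)(y_{t+2}−ȳ) = (-20.4082) + (-2.6939) + (1.0204) + (-12.1224) + (-0.4082) = -34.6122
Denominator Σ(y_t−ȳ)² = 92.8571
r_2 = -34.6122 / 92.8571 = -0.373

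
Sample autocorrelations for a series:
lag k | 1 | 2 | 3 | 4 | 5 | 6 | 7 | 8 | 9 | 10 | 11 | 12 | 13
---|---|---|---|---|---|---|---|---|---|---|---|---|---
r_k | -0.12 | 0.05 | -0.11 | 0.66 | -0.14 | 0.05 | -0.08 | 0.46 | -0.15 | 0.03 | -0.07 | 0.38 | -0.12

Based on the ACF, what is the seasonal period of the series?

4

The largest autocorrelation is r_4 = 0.66, with weaker echoes at lags 8 (0.46) and 12 (0.38); the remaining lags stay at or below 0.05.
The dominant spike at lag 4 indicates a seasonal period of 4.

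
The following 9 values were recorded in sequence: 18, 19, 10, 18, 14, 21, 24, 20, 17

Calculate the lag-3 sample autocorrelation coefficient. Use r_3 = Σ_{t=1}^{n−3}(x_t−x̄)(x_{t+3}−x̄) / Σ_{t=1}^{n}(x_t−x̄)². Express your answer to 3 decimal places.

Mean x̄ = (18 + 19 + 10 + 18 + 14 + 21 + 24 + 20 + 17)/9 = 17.8889
Numerator Σ_{t=1}^{6}(x_t−x̄)(x_{t+3}−x̄) = -39.1481
Denominator Σ(x_t−x̄)² = 130.8889
r_3 = -39.1481 / 130.8889 = -0.299

-0.299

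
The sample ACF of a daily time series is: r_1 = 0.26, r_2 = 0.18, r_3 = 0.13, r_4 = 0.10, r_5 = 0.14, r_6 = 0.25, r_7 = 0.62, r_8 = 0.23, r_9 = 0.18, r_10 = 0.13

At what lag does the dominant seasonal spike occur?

The largest autocorrelation is r_7 = 0.62; the remaining lags stay at or below 0.26.
The dominant spike at lag 7 indicates a seasonal period of 7.

7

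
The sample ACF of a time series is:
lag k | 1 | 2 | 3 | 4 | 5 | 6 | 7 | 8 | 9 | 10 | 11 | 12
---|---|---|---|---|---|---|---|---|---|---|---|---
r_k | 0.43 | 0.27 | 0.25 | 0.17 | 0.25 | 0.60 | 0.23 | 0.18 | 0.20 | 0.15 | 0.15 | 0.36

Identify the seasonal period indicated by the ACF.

The largest autocorrelation is r_6 = 0.60; the remaining lags stay at or below 0.43. The elevated value at lag 1 (0.43), dropping to 0.27 at lag 2, reflects decaying short-term dependence rather than seasonality.
The dominant spike at lag 6 indicates a seasonal period of 6.

6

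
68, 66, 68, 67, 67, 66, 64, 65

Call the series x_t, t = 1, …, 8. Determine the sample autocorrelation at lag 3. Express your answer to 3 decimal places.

-0.157

Mean x̄ = (68 + 66 + 68 + 67 + 67 + 66 + 64 + 65)/8 = 66.3750
Numerator Σ_{t=1}^{5}(x_t−x̄)(x_{t+3}−x̄) = -2.1719
Denominator Σ(x_t−x̄)² = 13.8750
r_3 = -2.1719 / 13.8750 = -0.157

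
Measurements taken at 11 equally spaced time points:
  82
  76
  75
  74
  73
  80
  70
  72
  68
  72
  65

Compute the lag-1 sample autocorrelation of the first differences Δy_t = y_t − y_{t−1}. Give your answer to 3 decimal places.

First differences Δy: -6, -1, -1, -1, 7, -10, 2, -4, 4, -7
Mean of differences = -1.7000
Numerator Σ(Δy_t−Δȳ)(Δy_{t+1}−Δȳ) = -150.6900
Denominator Σ(Δy_t−Δȳ)² = 244.1000
r_1(Δy) = -150.6900 / 244.1000 = -0.617

-0.617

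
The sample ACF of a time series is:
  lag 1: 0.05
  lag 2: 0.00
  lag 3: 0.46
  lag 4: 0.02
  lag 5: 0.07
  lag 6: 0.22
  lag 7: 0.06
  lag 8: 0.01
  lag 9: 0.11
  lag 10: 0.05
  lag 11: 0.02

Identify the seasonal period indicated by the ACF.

3

The largest autocorrelation is r_3 = 0.46, with a weaker echo at lag 6 (0.22); the remaining lags stay at or below 0.11.
The dominant spike at lag 3 indicates a seasonal period of 3.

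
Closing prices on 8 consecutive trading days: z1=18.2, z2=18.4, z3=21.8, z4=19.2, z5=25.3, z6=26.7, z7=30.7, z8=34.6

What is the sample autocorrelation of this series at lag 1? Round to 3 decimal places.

Mean z̄ = (18.2 + 18.4 + 21.8 + 19.2 + 25.3 + 26.7 + 30.7 + 34.6)/8 = 24.3625
Deviations from mean: -6.1625, -5.9625, -2.5625, -5.1625, 0.9375, 2.3375, 6.3375, 10.2375
Σ(z_t−z̄)(z_{t+1}−z̄) = (36.7439) + (15.2789) + (13.2289) + (-4.8398) + (2.1914) + (14.8139) + (64.8802) = 142.2973
Denominator Σ(z_t−z̄)² = 258.0588
r_1 = 142.2973 / 258.0588 = 0.551

0.551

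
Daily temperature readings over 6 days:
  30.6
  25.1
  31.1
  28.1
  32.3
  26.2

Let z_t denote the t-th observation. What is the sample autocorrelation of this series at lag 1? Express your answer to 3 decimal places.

-0.684

Mean z̄ = (30.6 + 25.1 + 31.1 + 28.1 + 32.3 + 26.2)/6 = 28.9000
Deviations from mean: 1.7000, -3.8000, 2.2000, -0.8000, 3.4000, -2.7000
Numerator Σ_{t=1}^{5}(z_t−z̄)(z_{t+1}−z̄) = -28.4800
Denominator Σ(z_t−z̄)² = 41.6600
r_1 = -28.4800 / 41.6600 = -0.684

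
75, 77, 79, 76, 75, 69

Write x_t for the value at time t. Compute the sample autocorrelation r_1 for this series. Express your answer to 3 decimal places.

0.190

Mean x̄ = (75 + 77 + 79 + 76 + 75 + 69)/6 = 75.1667
Deviations from mean: -0.1667, 1.8333, 3.8333, 0.8333, -0.1667, -6.1667
Σ(x_t−x̄)(x_{t+1}−x̄) = (-0.3056) + (7.0278) + (3.1944) + (-0.1389) + (1.0278) = 10.8056
Denominator Σ(x_t−x̄)² = 56.8333
r_1 = 10.8056 / 56.8333 = 0.190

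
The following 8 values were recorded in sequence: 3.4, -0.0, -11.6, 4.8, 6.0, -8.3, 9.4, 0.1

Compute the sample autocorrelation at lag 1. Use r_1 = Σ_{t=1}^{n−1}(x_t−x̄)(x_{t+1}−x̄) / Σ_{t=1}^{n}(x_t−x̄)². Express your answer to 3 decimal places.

Mean x̄ = (3.4 − 0.0 − 11.6 + 4.8 + 6.0 − 8.3 + 9.4 + 0.1)/8 = 0.4750
Deviations from mean: 2.9250, -0.4750, -12.0750, 4.3250, 5.5250, -8.7750, 8.9250, -0.3750
Σ(x_t−x̄)(x_{t+1}−x̄) = (-1.3894) + (5.7356) + (-52.2244) + (23.8956) + (-48.4819) + (-78.3169) + (-3.3469) = -154.1281
Denominator Σ(x_t−x̄)² = 360.6150
r_1 = -154.1281 / 360.6150 = -0.427

-0.427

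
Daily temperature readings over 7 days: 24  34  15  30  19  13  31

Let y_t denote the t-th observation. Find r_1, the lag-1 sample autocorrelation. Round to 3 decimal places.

-0.483

Mean ȳ = (24 + 34 + 15 + 30 + 19 + 13 + 31)/7 = 23.7143
Deviations from mean: 0.2857, 10.2857, -8.7143, 6.2857, -4.7143, -10.7143, 7.2857
Σ(y_t−ȳ)(y_{t+1}−ȳ) = (2.9388) + (-89.6327) + (-54.7755) + (-29.6327) + (50.5102) + (-78.0612) = -198.6531
Denominator Σ(y_t−ȳ)² = 411.4286
r_1 = -198.6531 / 411.4286 = -0.483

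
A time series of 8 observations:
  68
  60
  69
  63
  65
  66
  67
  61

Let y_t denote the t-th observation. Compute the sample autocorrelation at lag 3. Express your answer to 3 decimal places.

Mean ȳ = (68 + 60 + 69 + 63 + 65 + 66 + 67 + 61)/8 = 64.8750
Deviations from mean: 3.1250, -4.8750, 4.1250, -1.8750, 0.1250, 1.1250, 2.1250, -3.8750
Σ(y_t−ȳ)(y_{t+3}−ȳ) = (-5.8594) + (-0.6094) + (4.6406) + (-3.9844) + (-0.4844) = -6.2969
Denominator Σ(y_t−ȳ)² = 74.8750
r_3 = -6.2969 / 74.8750 = -0.084

-0.084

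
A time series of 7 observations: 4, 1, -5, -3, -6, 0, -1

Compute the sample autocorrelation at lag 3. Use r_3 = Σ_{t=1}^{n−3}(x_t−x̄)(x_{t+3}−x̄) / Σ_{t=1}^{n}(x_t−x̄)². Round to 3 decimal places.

-0.345

Mean x̄ = (4 + 1 − 5 − 3 − 6 + 0 − 1)/7 = -1.4286
Σ(x_t−x̄)(x_{t+3}−x̄) = (-8.5306) + (-11.1020) + (-5.1020) + (-0.6735) = -25.4082
Denominator Σ(x_t−x̄)² = 73.7143
r_3 = -25.4082 / 73.7143 = -0.345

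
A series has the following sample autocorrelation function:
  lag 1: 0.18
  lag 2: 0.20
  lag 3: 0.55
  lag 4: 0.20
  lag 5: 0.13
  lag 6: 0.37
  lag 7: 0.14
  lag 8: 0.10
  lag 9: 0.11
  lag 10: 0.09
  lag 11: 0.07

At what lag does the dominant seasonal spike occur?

3

The largest autocorrelation is r_3 = 0.55, with a weaker echo at lag 6 (0.37); the remaining lags stay at or below 0.20.
The dominant spike at lag 3 indicates a seasonal period of 3.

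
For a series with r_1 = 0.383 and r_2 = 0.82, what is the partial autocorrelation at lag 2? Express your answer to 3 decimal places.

φ_{22} = (r_2 − r_1²) / (1 − r_1²)
r_1² = (0.383)² = 0.146689
Numerator = 0.82 − 0.1467 = 0.6733; denominator = 1 − 0.1467 = 0.8533
φ_{22} = 0.6733 / 0.8533 = 0.789

0.789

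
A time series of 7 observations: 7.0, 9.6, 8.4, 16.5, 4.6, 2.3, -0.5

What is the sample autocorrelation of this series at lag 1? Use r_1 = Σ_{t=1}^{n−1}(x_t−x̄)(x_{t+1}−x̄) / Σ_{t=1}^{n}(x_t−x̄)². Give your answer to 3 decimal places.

0.228

Mean x̄ = (7.0 + 9.6 + 8.4 + 16.5 + 4.6 + 2.3 − 0.5)/7 = 6.8429
Deviations from mean: 0.1571, 2.7571, 1.5571, 9.6571, -2.2429, -4.5429, -7.3429
Σ(x_t−x̄)(x_{t+1}−x̄) = (0.4333) + (4.2933) + (15.0376) + (-21.6596) + (10.1890) + (33.3576) = 41.6510
Denominator Σ(x_t−x̄)² = 182.8971
r_1 = 41.6510 / 182.8971 = 0.228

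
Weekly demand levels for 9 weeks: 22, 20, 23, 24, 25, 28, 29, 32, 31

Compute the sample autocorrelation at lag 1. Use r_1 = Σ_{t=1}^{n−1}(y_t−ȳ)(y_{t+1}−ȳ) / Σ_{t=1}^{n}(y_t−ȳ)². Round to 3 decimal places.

0.729

Mean ȳ = (22 + 20 + 23 + 24 + 25 + 28 + 29 + 32 + 31)/9 = 26.0000
Numerator Σ_{t=1}^{8}(y_t−ȳ)(y_{t+1}−ȳ) = 102.0000
Denominator Σ(y_t−ȳ)² = 140.0000
r_1 = 102.0000 / 140.0000 = 0.729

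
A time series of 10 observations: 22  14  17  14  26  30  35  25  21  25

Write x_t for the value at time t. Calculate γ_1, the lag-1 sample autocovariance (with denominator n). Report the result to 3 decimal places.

21.079

Mean x̄ = (22 + 14 + 17 + 14 + 26 + 30 + 35 + 25 + 21 + 25)/10 = 22.9000
Σ_{t=1}^{9}(x_t−x̄)(x_{t+1}−x̄) = 210.7900
γ_1 = 210.7900 / 10 = 21.079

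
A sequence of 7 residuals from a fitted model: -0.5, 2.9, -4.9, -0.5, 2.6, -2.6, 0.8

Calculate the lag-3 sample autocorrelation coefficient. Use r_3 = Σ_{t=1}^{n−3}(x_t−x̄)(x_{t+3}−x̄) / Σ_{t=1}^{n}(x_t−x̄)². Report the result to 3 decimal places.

0.424

Mean x̄ = (-0.5 + 2.9 − 4.9 − 0.5 + 2.6 − 2.6 + 0.8)/7 = -0.3143
Deviations from mean: -0.1857, 3.2143, -4.5857, -0.1857, 2.9143, -2.2857, 1.1143
Σ(x_t−x̄)(x_{t+3}−x̄) = (0.0345) + (9.3673) + (10.4816) + (-0.2069) = 19.6765
Denominator Σ(x_t−x̄)² = 46.3886
r_3 = 19.6765 / 46.3886 = 0.424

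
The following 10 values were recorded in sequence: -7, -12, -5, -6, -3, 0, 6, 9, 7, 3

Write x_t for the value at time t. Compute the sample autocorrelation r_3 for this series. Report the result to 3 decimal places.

0.066

Mean x̄ = (-7 − 12 − 5 − 6 − 3 + 0 + 6 + 9 + 7 + 3)/10 = -0.8000
Numerator Σ_{t=1}^{7}(x_t−x̄)(x_{t+3}−x̄) = 28.6800
Denominator Σ(x_t−x̄)² = 431.6000
r_3 = 28.6800 / 431.6000 = 0.066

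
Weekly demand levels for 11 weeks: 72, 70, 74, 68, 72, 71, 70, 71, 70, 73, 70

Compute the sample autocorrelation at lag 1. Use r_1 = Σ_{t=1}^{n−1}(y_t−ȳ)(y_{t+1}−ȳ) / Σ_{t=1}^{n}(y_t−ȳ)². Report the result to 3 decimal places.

Mean ȳ = (72 + 70 + 74 + 68 + 72 + 71 + 70 + 71 + 70 + 73 + 70)/11 = 71.0000
Numerator Σ_{t=1}^{10}(y_t−ȳ)(y_{t+1}−ȳ) = -20.0000
Denominator Σ(y_t−ȳ)² = 28.0000
r_1 = -20.0000 / 28.0000 = -0.714

-0.714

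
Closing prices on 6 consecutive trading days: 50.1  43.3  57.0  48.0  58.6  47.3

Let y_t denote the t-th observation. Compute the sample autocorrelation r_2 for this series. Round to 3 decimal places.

0.426

Mean ȳ = (50.1 + 43.3 + 57.0 + 48.0 + 58.6 + 47.3)/6 = 50.7167
Deviations from mean: -0.6167, -7.4167, 6.2833, -2.7167, 7.8833, -3.4167
Σ(y_t−ȳ)(y_{t+2}−ȳ) = (-3.8747) + (20.1486) + (49.5336) + (9.2819) = 75.0894
Denominator Σ(y_t−ȳ)² = 176.0683
r_2 = 75.0894 / 176.0683 = 0.426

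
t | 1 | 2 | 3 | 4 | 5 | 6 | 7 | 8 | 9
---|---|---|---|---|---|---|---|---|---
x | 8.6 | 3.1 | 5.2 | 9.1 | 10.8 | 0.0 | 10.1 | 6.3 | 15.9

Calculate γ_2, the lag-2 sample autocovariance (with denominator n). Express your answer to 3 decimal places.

Mean x̄ = (8.6 + 3.1 + 5.2 + 9.1 + 10.8 + 0.0 + 10.1 + 6.3 + 15.9)/9 = 7.6778
Σ_{t=1}^{7}(x_t−x̄)(x_{t+2}−x̄) = 10.6057
γ_2 = 10.6057 / 9 = 1.178

1.178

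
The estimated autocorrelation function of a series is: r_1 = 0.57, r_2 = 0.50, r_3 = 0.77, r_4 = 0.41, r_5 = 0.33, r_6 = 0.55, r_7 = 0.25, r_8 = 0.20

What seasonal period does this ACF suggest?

3

The largest autocorrelation is r_3 = 0.77; the remaining lags stay at or below 0.57. The elevated value at lag 1 (0.57), dropping to 0.50 at lag 2, reflects decaying short-term dependence rather than seasonality.
The dominant spike at lag 3 indicates a seasonal period of 3.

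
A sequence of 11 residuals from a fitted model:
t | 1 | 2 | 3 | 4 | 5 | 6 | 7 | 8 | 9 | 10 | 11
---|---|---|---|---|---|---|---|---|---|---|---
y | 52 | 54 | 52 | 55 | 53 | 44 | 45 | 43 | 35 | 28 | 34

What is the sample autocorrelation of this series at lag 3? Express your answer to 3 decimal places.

0.176

Mean ȳ = (52 + 54 + 52 + 55 + 53 + 44 + 45 + 43 + 35 + 28 + 34)/11 = 45.0000
Numerator Σ_{t=1}^{8}(y_t−ȳ)(y_{t+3}−ȳ) = 151.0000
Denominator Σ(y_t−ȳ)² = 858.0000
r_3 = 151.0000 / 858.0000 = 0.176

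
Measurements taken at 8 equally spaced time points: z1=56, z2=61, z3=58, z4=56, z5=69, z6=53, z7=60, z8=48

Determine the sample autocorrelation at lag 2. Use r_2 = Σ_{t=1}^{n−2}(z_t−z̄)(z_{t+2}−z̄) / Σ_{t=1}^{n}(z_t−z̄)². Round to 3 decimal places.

Mean z̄ = (56 + 61 + 58 + 56 + 69 + 53 + 60 + 48)/8 = 57.6250
Numerator Σ_{t=1}^{6}(z_t−z̄)(z_{t+2}−z̄) = 77.2188
Denominator Σ(z_t−z̄)² = 265.8750
r_2 = 77.2188 / 265.8750 = 0.290

0.290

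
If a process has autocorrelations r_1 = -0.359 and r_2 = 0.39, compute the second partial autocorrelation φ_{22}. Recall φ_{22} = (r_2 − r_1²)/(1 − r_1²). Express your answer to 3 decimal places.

φ_{22} = (r_2 − r_1²) / (1 − r_1²)
r_1² = (-0.359)² = 0.128881
Numerator = 0.39 − 0.1289 = 0.2611; denominator = 1 − 0.1289 = 0.8711
φ_{22} = 0.2611 / 0.8711 = 0.300

0.300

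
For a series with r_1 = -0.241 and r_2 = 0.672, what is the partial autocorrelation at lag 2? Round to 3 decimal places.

φ_{22} = (r_2 − r_1²) / (1 − r_1²)
r_1² = (-0.241)² = 0.058081
Numerator = 0.672 − 0.0581 = 0.6139; denominator = 1 − 0.0581 = 0.9419
φ_{22} = 0.6139 / 0.9419 = 0.652

0.652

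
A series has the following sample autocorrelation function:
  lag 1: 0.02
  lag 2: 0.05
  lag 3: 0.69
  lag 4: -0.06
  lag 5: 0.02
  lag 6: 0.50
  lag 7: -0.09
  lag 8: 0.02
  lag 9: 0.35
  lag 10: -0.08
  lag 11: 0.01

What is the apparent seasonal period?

The largest autocorrelation is r_3 = 0.69, with weaker echoes at lags 6 (0.50) and 9 (0.35); the remaining lags stay at or below 0.05.
The dominant spike at lag 3 indicates a seasonal period of 3.

3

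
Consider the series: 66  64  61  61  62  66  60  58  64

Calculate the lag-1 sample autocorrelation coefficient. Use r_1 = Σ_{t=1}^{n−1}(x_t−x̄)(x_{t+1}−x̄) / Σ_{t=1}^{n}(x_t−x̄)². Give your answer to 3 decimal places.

Mean x̄ = (66 + 64 + 61 + 61 + 62 + 66 + 60 + 58 + 64)/9 = 62.4444
Numerator Σ_{t=1}^{8}(x_t−x̄)(x_{t+1}−x̄) = -0.3086
Denominator Σ(x_t−x̄)² = 60.2222
r_1 = -0.3086 / 60.2222 = -0.005

-0.005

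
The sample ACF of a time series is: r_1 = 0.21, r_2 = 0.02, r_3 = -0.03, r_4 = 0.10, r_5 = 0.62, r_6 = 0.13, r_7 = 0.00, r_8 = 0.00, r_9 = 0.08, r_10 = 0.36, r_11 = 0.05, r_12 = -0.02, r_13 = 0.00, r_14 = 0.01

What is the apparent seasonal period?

The largest autocorrelation is r_5 = 0.62, with a weaker echo at lag 10 (0.36); the remaining lags stay at or below 0.21. The elevated value at lag 1 (0.21), dropping to 0.02 at lag 2, reflects decaying short-term dependence rather than seasonality.
The dominant spike at lag 5 indicates a seasonal period of 5.

5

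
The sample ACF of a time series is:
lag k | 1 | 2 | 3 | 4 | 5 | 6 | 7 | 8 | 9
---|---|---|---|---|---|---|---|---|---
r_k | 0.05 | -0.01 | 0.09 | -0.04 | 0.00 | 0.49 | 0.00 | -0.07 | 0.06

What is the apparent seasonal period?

6

The largest autocorrelation is r_6 = 0.49; the remaining lags stay at or below 0.09.
The dominant spike at lag 6 indicates a seasonal period of 6.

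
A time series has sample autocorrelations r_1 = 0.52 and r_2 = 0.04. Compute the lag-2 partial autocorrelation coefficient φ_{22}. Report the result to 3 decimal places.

-0.316

φ_{22} = (r_2 − r_1²) / (1 − r_1²)
r_1² = (0.52)² = 0.2704
Numerator = 0.04 − 0.2704 = -0.2304; denominator = 1 − 0.2704 = 0.7296
φ_{22} = -0.2304 / 0.7296 = -0.316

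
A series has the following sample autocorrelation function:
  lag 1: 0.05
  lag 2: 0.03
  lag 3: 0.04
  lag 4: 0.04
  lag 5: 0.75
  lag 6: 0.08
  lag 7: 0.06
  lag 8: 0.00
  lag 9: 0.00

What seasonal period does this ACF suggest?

The largest autocorrelation is r_5 = 0.75; the remaining lags stay at or below 0.08.
The dominant spike at lag 5 indicates a seasonal period of 5.

5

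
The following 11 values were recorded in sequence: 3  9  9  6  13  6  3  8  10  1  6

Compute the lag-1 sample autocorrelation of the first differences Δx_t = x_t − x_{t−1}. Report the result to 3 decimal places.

-0.401

First differences Δx: 6, 0, -3, 7, -7, -3, 5, 2, -9, 5
Mean of differences = 0.3000
Numerator Σ(Δx_t−Δx̄)(Δx_{t+1}−Δx̄) = -114.6900
Denominator Σ(Δx_t−Δx̄)² = 286.1000
r_1(Δx) = -114.6900 / 286.1000 = -0.401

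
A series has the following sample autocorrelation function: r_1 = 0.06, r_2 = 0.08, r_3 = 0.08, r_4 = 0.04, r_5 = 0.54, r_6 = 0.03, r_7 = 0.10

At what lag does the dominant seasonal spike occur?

The largest autocorrelation is r_5 = 0.54; the remaining lags stay at or below 0.10.
The dominant spike at lag 5 indicates a seasonal period of 5.

5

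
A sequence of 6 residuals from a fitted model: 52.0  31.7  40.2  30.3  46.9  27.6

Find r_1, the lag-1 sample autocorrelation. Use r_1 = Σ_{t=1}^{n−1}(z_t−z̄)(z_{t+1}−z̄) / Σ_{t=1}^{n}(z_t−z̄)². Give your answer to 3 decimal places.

Mean z̄ = (52.0 + 31.7 + 40.2 + 30.3 + 46.9 + 27.6)/6 = 38.1167
Deviations from mean: 13.8833, -6.4167, 2.0833, -7.8167, 8.7833, -10.5167
Σ(z_t−z̄)(z_{t+1}−z̄) = (-89.0847) + (-13.3681) + (-16.2847) + (-68.6564) + (-92.3714) = -279.7653
Denominator Σ(z_t−z̄)² = 487.1083
r_1 = -279.7653 / 487.1083 = -0.574

-0.574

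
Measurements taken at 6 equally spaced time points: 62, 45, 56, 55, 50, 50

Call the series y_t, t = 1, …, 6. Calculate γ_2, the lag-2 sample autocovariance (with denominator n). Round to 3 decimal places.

-0.667

Mean ȳ = (62 + 45 + 56 + 55 + 50 + 50)/6 = 53.0000
Σ_{t=1}^{4}(y_t−ȳ)(y_{t+2}−ȳ) = -4.0000
γ_2 = -4.0000 / 6 = -0.667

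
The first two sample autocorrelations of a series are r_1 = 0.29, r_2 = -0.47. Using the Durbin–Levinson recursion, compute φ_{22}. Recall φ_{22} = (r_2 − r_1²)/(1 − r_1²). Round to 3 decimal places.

-0.605

φ_{22} = (r_2 − r_1²) / (1 − r_1²)
r_1² = (0.29)² = 0.0841
Numerator = -0.47 − 0.0841 = -0.5541; denominator = 1 − 0.0841 = 0.9159
φ_{22} = -0.5541 / 0.9159 = -0.605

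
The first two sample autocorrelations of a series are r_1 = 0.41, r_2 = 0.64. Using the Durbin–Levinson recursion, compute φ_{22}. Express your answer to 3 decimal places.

φ_{22} = (r_2 − r_1²) / (1 − r_1²)
r_1² = (0.41)² = 0.1681
Numerator = 0.64 − 0.1681 = 0.4719; denominator = 1 − 0.1681 = 0.8319
φ_{22} = 0.4719 / 0.8319 = 0.567

0.567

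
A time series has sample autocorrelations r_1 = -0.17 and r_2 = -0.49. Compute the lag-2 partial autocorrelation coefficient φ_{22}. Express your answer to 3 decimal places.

φ_{22} = (r_2 − r_1²) / (1 − r_1²)
r_1² = (-0.17)² = 0.0289
Numerator = -0.49 − 0.0289 = -0.5189; denominator = 1 − 0.0289 = 0.9711
φ_{22} = -0.5189 / 0.9711 = -0.534

-0.534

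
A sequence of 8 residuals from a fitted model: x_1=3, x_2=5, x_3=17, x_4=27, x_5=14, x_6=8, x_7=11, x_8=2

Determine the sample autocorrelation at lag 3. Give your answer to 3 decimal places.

-0.384

Mean x̄ = (3 + 5 + 17 + 27 + 14 + 8 + 11 + 2)/8 = 10.8750
Deviations from mean: -7.8750, -5.8750, 6.1250, 16.1250, 3.1250, -2.8750, 0.1250, -8.8750
Numerator Σ_{t=1}^{5}(x_t−x̄)(x_{t+3}−x̄) = -188.6719
Denominator Σ(x_t−x̄)² = 490.8750
r_3 = -188.6719 / 490.8750 = -0.384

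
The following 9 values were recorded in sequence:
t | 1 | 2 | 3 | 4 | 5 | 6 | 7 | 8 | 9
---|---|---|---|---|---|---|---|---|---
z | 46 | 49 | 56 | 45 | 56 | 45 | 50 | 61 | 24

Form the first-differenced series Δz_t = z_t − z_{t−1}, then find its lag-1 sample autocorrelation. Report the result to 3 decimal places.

First differences Δz: 3, 7, -11, 11, -11, 5, 11, -37
Mean of differences = -2.7500
Numerator Σ(Δz_t−Δz̄)(Δz_{t+1}−Δz̄) = -679.5625
Denominator Σ(Δz_t−Δz̄)² = 1875.5000
r_1(Δz) = -679.5625 / 1875.5000 = -0.362

-0.362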